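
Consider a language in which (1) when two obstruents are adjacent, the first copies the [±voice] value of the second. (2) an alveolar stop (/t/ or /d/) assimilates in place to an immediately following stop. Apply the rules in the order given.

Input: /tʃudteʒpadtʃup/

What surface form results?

Rule 1: /d/ before /t/ (voiceless) → [t]
Rule 1: /ʒ/ before /p/ (voiceless) → [ʃ]
Rule 1: /d/ before /tʃ/ (voiceless) → [t]
After rule 1: tʃutteʃpattʃup
Rule 2: no segment meets the rule's conditions; no change.

[tʃutteʃpattʃup]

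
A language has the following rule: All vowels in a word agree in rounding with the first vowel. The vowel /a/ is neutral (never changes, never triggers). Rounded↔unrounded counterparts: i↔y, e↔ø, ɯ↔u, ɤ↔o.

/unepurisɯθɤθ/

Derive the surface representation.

/e/ harmonizes with /u/ ([+round]) → [ø]
/i/ harmonizes with /u/ ([+round]) → [y]
/ɯ/ harmonizes with /u/ ([+round]) → [u]
/ɤ/ harmonizes with /u/ ([+round]) → [o]

[unøpurysuθoθ]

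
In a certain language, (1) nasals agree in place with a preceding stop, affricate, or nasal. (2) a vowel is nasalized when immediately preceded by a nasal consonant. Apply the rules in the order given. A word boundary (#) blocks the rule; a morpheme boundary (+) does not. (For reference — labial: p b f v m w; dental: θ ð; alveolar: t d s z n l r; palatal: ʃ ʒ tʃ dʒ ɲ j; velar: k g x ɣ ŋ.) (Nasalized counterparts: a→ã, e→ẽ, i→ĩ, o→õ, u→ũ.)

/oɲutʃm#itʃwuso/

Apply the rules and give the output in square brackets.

[oɲũtʃɲ#itʃwuso]

Rule 1: /m/ after /tʃ/ (palatal) → [ɲ]
After rule 1: oɲutʃɲ#itʃwuso
Rule 2: /u/ after nasal /ɲ/ → [ũ]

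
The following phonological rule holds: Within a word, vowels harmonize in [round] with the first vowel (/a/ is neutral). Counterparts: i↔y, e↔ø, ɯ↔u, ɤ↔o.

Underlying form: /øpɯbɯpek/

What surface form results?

[øpubupøk]

/ɯ/ harmonizes with /ø/ ([+round]) → [u]
/ɯ/ harmonizes with /ø/ ([+round]) → [u]
/e/ harmonizes with /ø/ ([+round]) → [ø]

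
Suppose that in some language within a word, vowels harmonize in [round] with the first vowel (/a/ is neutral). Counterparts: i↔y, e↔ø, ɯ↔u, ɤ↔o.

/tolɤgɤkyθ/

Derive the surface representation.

/ɤ/ harmonizes with /o/ ([+round]) → [o]
/ɤ/ harmonizes with /o/ ([+round]) → [o]

[tologokyθ]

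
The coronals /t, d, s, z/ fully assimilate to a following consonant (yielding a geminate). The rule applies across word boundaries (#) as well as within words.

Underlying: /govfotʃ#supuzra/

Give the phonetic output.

/z/ before /r/ → [r] (total assimilation)

[govfotʃ#supurra]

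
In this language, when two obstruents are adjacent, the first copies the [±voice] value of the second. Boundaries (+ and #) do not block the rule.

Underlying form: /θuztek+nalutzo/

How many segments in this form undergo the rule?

2

/z/ before /t/ (voiceless) → [s]
/t/ before /z/ (voiced) → [d]
2 segments change.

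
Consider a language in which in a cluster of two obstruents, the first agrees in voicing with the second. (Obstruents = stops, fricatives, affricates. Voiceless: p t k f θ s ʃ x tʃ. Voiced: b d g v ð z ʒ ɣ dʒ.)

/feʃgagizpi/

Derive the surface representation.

/ʃ/ before /g/ (voiced) → [ʒ]
/z/ before /p/ (voiceless) → [s]

[feʒgagispi]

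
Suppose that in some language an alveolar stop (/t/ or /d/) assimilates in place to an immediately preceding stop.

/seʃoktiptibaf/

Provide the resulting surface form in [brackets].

[seʃokkippibaf]

/t/ after /k/ (velar) → [k]
/t/ after /p/ (labial) → [p]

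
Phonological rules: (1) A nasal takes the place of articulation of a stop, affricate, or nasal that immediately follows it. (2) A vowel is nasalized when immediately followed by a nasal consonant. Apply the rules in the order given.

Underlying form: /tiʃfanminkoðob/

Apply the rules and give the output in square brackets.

Rule 1: /n/ before /m/ (labial) → [m]
Rule 1: /n/ before /k/ (velar) → [ŋ]
After rule 1: tiʃfammiŋkoðob
Rule 2: /a/ before nasal /m/ → [ã]
Rule 2: /i/ before nasal /ŋ/ → [ĩ]

[tiʃfãmmĩŋkoðob]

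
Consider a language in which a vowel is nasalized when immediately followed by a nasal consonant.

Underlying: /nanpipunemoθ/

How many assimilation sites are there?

/a/ before nasal /n/ → [ã]
/u/ before nasal /n/ → [ũ]
/e/ before nasal /m/ → [ẽ]
3 segments change.

3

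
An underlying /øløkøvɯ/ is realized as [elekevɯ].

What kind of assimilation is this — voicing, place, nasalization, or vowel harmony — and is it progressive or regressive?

/ø/→[e] /ø/→[e] /ø/→[e].
Vowels agree with the last vowel, so the harmony is regressive.

vowel harmony, regressive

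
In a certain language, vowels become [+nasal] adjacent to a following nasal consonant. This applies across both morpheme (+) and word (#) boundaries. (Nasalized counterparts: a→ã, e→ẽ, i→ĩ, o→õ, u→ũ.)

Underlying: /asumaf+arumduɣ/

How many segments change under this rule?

/u/ before nasal /m/ → [ũ]
/u/ before nasal /m/ → [ũ]
2 segments change.

2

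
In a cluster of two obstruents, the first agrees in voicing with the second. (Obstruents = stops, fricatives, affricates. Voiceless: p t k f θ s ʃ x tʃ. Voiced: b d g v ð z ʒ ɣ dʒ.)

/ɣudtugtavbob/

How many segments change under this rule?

2

/d/ before /t/ (voiceless) → [t]
/g/ before /t/ (voiceless) → [k]
2 segments change.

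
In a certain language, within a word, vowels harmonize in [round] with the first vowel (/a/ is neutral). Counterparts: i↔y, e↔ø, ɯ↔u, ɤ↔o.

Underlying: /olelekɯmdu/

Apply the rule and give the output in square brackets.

[oløløkumdu]

/e/ harmonizes with /o/ ([+round]) → [ø]
/e/ harmonizes with /o/ ([+round]) → [ø]
/ɯ/ harmonizes with /o/ ([+round]) → [u]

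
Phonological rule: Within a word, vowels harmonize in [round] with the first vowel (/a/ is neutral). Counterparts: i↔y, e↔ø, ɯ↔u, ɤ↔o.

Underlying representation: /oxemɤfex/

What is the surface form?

/e/ harmonizes with /o/ ([+round]) → [ø]
/ɤ/ harmonizes with /o/ ([+round]) → [o]
/e/ harmonizes with /o/ ([+round]) → [ø]

[oxømoføx]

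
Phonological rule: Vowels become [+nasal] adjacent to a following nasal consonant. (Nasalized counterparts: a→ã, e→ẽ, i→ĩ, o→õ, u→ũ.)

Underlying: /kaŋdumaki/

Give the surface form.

/a/ before nasal /ŋ/ → [ã]
/u/ before nasal /m/ → [ũ]

[kãŋdũmaki]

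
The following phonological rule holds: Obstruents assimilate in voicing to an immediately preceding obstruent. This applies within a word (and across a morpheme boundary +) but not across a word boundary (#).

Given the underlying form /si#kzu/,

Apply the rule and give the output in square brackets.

[si#ksu]

/z/ after /k/ (voiceless) → [s]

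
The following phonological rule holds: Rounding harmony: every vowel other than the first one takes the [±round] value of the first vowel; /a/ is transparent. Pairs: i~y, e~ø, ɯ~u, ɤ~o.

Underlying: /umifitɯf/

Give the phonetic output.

/i/ harmonizes with /u/ ([+round]) → [y]
/i/ harmonizes with /u/ ([+round]) → [y]
/ɯ/ harmonizes with /u/ ([+round]) → [u]

[umyfytuf]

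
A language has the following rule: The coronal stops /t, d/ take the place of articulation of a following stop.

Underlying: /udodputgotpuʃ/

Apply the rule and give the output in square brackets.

[udobpukgoppuʃ]

/d/ before /p/ (labial) → [b]
/t/ before /g/ (velar) → [k]
/t/ before /p/ (labial) → [p]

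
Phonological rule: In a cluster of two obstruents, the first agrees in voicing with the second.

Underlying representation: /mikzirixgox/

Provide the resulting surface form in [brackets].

[migziriɣgox]

/k/ before /z/ (voiced) → [g]
/x/ before /g/ (voiced) → [ɣ]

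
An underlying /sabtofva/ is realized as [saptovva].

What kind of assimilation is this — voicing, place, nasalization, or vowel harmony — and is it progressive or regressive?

voicing assimilation, regressive

/b/→[p] /f/→[v].
Each target copies a feature from the following segment, so the direction is regressive.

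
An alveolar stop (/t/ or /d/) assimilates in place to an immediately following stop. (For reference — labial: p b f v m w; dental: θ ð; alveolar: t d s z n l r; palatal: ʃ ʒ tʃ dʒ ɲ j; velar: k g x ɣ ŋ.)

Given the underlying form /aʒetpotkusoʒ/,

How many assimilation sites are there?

2

/t/ before /p/ (labial) → [p]
/t/ before /k/ (velar) → [k]
2 segments change.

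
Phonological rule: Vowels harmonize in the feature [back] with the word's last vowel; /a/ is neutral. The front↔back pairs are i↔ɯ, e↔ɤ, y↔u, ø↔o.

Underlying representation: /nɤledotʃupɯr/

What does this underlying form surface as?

[nɤlɤdotʃupɯr]

/e/ harmonizes with /ɯ/ ([+back]) → [ɤ]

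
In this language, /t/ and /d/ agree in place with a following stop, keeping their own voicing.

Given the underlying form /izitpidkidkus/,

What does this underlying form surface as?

/t/ before /p/ (labial) → [p]
/d/ before /k/ (velar) → [g]
/d/ before /k/ (velar) → [g]

[izippigkigkus]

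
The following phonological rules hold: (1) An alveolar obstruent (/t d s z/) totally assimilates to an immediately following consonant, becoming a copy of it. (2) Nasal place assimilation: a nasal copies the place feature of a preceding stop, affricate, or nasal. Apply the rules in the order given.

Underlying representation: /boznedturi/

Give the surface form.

[bonnetturi]

Rule 1: /z/ before /n/ → [n] (total assimilation)
Rule 1: /d/ before /t/ → [t] (total assimilation)
After rule 1: bonnetturi
Rule 2: no segment meets the rule's conditions; no change.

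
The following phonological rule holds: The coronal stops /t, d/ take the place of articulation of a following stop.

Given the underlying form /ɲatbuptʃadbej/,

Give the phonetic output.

/t/ before /b/ (labial) → [p]
/d/ before /b/ (labial) → [b]

[ɲapbuptʃabbej]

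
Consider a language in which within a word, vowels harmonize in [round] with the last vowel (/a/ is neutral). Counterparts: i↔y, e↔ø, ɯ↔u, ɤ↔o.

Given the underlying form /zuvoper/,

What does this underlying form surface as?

/u/ harmonizes with /e/ ([-round]) → [ɯ]
/o/ harmonizes with /e/ ([-round]) → [ɤ]

[zɯvɤper]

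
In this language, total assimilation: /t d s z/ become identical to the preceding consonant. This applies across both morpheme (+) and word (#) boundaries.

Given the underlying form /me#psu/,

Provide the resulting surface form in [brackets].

[me#ppu]

/s/ after /p/ → [p] (total assimilation)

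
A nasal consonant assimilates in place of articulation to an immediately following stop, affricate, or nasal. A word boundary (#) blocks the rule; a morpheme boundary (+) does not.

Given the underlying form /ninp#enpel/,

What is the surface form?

[nimp#empel]

/n/ before /p/ (labial) → [m]
/n/ before /p/ (labial) → [m]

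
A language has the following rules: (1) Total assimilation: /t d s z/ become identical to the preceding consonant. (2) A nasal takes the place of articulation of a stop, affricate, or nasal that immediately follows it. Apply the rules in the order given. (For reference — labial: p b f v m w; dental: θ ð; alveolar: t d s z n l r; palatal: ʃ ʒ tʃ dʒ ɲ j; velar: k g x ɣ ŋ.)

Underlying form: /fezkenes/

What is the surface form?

Rule 1: no segment meets the rule's conditions; no change.
After rule 1: fezkenes
Rule 2: no segment meets the rule's conditions; no change.

[fezkenes]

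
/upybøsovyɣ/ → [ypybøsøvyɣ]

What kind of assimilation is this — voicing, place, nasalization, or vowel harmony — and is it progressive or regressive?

vowel harmony, regressive

/u/→[y] /o/→[ø].
Vowels agree with the last vowel, so the harmony is regressive.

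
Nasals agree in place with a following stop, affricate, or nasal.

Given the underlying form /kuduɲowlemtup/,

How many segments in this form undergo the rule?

/m/ before /t/ (alveolar) → [n]
1 segment changes.

1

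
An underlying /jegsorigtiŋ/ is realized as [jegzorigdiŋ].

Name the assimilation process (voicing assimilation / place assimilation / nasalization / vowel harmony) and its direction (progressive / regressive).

voicing assimilation, progressive

/s/→[z] /t/→[d].
Each target copies a feature from the preceding segment, so the direction is progressive.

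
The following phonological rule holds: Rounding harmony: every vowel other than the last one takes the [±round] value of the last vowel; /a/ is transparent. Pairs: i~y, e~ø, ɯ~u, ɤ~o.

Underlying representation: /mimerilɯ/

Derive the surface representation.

[mimerilɯ]

no segment meets the rule's conditions; no change.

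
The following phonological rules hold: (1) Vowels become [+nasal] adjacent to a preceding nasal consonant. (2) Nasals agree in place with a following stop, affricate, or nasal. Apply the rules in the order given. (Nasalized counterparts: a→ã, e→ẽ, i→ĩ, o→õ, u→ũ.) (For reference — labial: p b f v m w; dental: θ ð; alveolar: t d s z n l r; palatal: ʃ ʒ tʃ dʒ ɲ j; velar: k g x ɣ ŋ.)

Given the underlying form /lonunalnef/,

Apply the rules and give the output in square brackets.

[lonũnãlnẽf]

Rule 1: /u/ after nasal /n/ → [ũ]
Rule 1: /a/ after nasal /n/ → [ã]
Rule 1: /e/ after nasal /n/ → [ẽ]
After rule 1: lonũnãlnẽf
Rule 2: no segment meets the rule's conditions; no change.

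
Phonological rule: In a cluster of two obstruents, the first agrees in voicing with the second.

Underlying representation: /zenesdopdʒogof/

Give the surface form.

[zenezdobdʒogof]

/s/ before /d/ (voiced) → [z]
/p/ before /dʒ/ (voiced) → [b]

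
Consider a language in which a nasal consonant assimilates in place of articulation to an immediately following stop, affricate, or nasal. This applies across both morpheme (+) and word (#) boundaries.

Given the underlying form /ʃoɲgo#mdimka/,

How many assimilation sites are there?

/ɲ/ before /g/ (velar) → [ŋ]
/m/ before /d/ (alveolar) → [n]
/m/ before /k/ (velar) → [ŋ]
3 segments change.

3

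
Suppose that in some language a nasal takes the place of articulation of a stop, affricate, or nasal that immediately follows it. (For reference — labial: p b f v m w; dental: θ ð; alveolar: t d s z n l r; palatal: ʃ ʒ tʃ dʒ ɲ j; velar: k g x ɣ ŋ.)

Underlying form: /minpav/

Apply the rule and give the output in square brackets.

/n/ before /p/ (labial) → [m]

[mimpav]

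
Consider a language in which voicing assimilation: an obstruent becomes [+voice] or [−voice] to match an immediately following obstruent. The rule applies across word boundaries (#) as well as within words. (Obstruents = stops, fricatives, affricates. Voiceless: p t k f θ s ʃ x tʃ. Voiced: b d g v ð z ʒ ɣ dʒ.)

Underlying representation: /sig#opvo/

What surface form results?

[sig#obvo]

/p/ before /v/ (voiced) → [b]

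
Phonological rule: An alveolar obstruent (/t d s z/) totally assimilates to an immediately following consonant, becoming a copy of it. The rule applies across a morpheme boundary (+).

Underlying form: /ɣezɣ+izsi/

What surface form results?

/z/ before /ɣ/ → [ɣ] (total assimilation)
/z/ before /s/ → [s] (total assimilation)

[ɣeɣɣ+issi]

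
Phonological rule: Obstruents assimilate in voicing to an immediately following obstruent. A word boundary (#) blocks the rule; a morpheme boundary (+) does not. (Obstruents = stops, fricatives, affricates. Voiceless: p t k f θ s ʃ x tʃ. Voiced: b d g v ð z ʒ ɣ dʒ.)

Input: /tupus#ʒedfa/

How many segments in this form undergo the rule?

1

/d/ before /f/ (voiceless) → [t]
1 segment changes.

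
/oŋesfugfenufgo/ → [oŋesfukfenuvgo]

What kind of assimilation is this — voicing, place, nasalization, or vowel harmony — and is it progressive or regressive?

/g/→[k] /f/→[v].
Each target copies a feature from the following segment, so the direction is regressive.

voicing assimilation, regressive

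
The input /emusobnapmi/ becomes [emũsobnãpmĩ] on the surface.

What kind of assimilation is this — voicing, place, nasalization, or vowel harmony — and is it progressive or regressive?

/u/→[ũ] /a/→[ã] /i/→[ĩ].
Each target copies a feature from the preceding segment, so the direction is progressive.

nasalization, progressive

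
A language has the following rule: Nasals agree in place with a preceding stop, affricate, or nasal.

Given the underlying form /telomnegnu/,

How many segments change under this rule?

/n/ after /m/ (labial) → [m]
/n/ after /g/ (velar) → [ŋ]
2 segments change.

2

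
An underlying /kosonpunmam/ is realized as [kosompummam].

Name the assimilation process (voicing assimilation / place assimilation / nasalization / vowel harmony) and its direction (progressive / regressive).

/n/→[m] /n/→[m].
Each target copies a feature from the following segment, so the direction is regressive.

place assimilation, regressive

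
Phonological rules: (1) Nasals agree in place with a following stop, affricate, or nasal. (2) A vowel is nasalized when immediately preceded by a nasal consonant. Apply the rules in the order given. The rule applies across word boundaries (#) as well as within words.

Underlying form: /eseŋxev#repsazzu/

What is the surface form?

[eseŋxev#repsazzu]

Rule 1: no segment meets the rule's conditions; no change.
After rule 1: eseŋxev#repsazzu
Rule 2: no segment meets the rule's conditions; no change.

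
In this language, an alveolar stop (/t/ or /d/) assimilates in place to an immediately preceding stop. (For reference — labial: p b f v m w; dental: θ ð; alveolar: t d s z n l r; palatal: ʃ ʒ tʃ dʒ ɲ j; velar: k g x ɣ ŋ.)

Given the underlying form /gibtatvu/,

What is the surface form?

[gibpatvu]

/t/ after /b/ (labial) → [p]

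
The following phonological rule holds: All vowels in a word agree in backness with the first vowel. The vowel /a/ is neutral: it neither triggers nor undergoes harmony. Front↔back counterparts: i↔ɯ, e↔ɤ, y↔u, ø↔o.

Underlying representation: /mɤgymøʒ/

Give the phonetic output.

[mɤgumoʒ]

/y/ harmonizes with /ɤ/ ([+back]) → [u]
/ø/ harmonizes with /ɤ/ ([+back]) → [o]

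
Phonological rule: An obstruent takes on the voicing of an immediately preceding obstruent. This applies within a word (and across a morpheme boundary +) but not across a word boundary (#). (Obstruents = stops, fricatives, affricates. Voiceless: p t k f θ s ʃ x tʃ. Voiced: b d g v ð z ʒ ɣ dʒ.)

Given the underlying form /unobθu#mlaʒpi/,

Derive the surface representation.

/θ/ after /b/ (voiced) → [ð]
/p/ after /ʒ/ (voiced) → [b]

[unobðu#mlaʒbi]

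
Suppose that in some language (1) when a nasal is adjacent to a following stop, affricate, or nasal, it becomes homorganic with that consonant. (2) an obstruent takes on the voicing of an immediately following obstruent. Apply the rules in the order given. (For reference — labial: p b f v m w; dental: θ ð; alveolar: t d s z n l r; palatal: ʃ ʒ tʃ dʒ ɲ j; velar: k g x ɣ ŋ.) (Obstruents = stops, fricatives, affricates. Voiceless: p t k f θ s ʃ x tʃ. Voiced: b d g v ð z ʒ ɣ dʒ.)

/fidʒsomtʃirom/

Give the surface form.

Rule 1: /m/ before /tʃ/ (palatal) → [ɲ]
After rule 1: fidʒsoɲtʃirom
Rule 2: /dʒ/ before /s/ (voiceless) → [tʃ]

[fitʃsoɲtʃirom]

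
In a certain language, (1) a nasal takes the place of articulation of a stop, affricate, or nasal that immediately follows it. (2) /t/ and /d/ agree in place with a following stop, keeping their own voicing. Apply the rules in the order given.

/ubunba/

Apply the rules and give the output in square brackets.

[ubumba]

Rule 1: /n/ before /b/ (labial) → [m]
After rule 1: ubumba
Rule 2: no segment meets the rule's conditions; no change.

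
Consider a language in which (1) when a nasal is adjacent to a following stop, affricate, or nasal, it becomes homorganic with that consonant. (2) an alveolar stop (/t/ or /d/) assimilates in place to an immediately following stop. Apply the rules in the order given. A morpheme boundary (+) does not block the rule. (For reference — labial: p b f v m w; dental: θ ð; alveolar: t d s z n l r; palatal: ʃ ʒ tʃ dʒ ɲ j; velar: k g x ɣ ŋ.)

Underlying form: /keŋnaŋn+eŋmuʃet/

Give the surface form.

Rule 1: /ŋ/ before /n/ (alveolar) → [n]
Rule 1: /ŋ/ before /n/ (alveolar) → [n]
Rule 1: /ŋ/ before /m/ (labial) → [m]
After rule 1: kennann+emmuʃet
Rule 2: no segment meets the rule's conditions; no change.

[kennann+emmuʃet]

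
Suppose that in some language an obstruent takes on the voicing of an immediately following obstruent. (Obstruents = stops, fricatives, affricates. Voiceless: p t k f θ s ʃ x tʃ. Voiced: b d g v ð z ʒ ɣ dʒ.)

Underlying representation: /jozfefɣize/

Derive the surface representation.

[josfevɣize]

/z/ before /f/ (voiceless) → [s]
/f/ before /ɣ/ (voiced) → [v]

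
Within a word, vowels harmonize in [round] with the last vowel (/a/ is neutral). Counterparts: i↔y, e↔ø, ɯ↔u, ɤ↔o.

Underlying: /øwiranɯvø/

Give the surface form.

/i/ harmonizes with /ø/ ([+round]) → [y]
/ɯ/ harmonizes with /ø/ ([+round]) → [u]

[øwyranuvø]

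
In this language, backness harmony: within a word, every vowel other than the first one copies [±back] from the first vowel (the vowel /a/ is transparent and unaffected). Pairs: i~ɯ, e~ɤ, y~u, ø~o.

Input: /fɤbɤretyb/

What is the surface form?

[fɤbɤrɤtub]

/e/ harmonizes with /ɤ/ ([+back]) → [ɤ]
/y/ harmonizes with /ɤ/ ([+back]) → [u]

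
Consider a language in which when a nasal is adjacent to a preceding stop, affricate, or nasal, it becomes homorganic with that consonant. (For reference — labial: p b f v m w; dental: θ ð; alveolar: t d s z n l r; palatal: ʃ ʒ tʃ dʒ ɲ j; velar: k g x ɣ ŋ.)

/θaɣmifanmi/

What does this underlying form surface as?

[θaɣmifanni]

/m/ after /n/ (alveolar) → [n]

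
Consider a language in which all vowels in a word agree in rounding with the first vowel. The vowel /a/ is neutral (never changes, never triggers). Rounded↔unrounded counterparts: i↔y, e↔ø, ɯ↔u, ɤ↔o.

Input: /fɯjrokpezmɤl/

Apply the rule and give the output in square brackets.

[fɯjrɤkpezmɤl]

/o/ harmonizes with /ɯ/ ([-round]) → [ɤ]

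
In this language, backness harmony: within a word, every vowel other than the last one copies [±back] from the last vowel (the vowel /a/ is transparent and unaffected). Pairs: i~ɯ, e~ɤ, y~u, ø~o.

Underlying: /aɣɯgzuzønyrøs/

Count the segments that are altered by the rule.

/ɯ/ harmonizes with /ø/ ([-back]) → [i]
/u/ harmonizes with /ø/ ([-back]) → [y]
2 segments change.

2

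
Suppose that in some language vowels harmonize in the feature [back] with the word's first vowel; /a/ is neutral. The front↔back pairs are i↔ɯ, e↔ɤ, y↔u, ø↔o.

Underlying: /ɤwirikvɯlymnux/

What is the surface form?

[ɤwɯrɯkvɯlumnux]

/i/ harmonizes with /ɤ/ ([+back]) → [ɯ]
/i/ harmonizes with /ɤ/ ([+back]) → [ɯ]
/y/ harmonizes with /ɤ/ ([+back]) → [u]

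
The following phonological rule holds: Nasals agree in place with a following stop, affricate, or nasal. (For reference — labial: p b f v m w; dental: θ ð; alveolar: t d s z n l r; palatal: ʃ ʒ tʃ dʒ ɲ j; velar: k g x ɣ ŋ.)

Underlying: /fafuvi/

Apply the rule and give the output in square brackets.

[fafuvi]

no segment meets the rule's conditions; no change.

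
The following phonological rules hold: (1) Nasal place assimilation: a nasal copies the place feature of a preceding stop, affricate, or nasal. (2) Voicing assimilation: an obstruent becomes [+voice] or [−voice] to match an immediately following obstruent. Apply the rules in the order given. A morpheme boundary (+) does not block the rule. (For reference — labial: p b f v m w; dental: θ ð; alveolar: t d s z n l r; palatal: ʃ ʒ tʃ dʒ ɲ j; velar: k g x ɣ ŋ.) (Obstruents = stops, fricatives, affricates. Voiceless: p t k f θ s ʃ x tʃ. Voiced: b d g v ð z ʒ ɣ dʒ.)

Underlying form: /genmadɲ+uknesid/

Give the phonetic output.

[gennadn+ukŋesid]

Rule 1: /m/ after /n/ (alveolar) → [n]
Rule 1: /ɲ/ after /d/ (alveolar) → [n]
Rule 1: /n/ after /k/ (velar) → [ŋ]
After rule 1: gennadn+ukŋesid
Rule 2: no segment meets the rule's conditions; no change.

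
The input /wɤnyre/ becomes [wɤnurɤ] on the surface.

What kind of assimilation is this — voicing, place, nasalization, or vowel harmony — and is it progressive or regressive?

/y/→[u] /e/→[ɤ].
Vowels agree with the first vowel, so the harmony is progressive.

vowel harmony, progressive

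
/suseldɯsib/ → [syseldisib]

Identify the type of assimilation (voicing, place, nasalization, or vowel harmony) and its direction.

/u/→[y] /ɯ/→[i].
Vowels agree with the last vowel, so the harmony is regressive.

vowel harmony, regressive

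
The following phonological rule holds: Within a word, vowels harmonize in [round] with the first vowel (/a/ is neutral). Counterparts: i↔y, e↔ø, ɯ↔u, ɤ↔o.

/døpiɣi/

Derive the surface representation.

[døpyɣy]

/i/ harmonizes with /ø/ ([+round]) → [y]
/i/ harmonizes with /ø/ ([+round]) → [y]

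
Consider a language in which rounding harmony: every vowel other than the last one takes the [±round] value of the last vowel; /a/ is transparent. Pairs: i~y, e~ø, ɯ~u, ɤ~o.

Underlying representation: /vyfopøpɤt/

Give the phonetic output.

[vifɤpepɤt]

/y/ harmonizes with /ɤ/ ([-round]) → [i]
/o/ harmonizes with /ɤ/ ([-round]) → [ɤ]
/ø/ harmonizes with /ɤ/ ([-round]) → [e]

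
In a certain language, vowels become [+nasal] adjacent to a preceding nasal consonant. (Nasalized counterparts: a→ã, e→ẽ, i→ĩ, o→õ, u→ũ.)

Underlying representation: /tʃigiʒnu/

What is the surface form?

/u/ after nasal /n/ → [ũ]

[tʃigiʒnũ]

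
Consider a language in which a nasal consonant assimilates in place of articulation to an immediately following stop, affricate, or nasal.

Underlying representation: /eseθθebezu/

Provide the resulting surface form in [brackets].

[eseθθebezu]

no segment meets the rule's conditions; no change.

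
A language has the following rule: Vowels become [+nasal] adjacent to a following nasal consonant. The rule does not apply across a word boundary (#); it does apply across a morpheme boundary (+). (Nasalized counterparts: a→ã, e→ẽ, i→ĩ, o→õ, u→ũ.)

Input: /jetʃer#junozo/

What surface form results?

[jetʃer#jũnozo]

/u/ before nasal /n/ → [ũ]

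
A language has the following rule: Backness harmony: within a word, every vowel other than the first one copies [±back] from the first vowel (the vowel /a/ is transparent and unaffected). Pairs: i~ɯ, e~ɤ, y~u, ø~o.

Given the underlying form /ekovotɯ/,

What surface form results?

[ekøvøti]

/o/ harmonizes with /e/ ([-back]) → [ø]
/o/ harmonizes with /e/ ([-back]) → [ø]
/ɯ/ harmonizes with /e/ ([-back]) → [i]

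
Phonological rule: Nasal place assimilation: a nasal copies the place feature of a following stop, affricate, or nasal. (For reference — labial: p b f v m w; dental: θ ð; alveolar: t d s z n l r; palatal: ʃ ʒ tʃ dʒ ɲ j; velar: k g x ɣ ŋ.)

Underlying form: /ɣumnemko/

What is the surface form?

/m/ before /n/ (alveolar) → [n]
/m/ before /k/ (velar) → [ŋ]

[ɣunneŋko]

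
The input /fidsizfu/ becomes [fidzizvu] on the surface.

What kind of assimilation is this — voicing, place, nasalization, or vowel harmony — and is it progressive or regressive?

voicing assimilation, progressive

/s/→[z] /f/→[v].
Each target copies a feature from the preceding segment, so the direction is progressive.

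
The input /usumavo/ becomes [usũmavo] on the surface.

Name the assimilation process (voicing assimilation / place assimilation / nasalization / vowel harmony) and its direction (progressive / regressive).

/u/→[ũ].
Each target copies a feature from the following segment, so the direction is regressive.

nasalization, regressive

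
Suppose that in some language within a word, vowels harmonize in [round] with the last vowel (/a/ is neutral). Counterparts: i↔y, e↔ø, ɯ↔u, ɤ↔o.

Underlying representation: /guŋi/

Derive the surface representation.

/u/ harmonizes with /i/ ([-round]) → [ɯ]

[gɯŋi]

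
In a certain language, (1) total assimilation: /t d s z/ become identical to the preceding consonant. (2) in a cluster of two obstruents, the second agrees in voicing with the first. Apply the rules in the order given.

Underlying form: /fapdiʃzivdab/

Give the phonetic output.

Rule 1: /d/ after /p/ → [p] (total assimilation)
Rule 1: /z/ after /ʃ/ → [ʃ] (total assimilation)
Rule 1: /d/ after /v/ → [v] (total assimilation)
After rule 1: fappiʃʃivvab
Rule 2: no segment meets the rule's conditions; no change.

[fappiʃʃivvab]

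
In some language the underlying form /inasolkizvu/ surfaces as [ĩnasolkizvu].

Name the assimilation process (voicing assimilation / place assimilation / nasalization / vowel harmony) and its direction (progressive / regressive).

/i/→[ĩ].
Each target copies a feature from the following segment, so the direction is regressive.

nasalization, regressive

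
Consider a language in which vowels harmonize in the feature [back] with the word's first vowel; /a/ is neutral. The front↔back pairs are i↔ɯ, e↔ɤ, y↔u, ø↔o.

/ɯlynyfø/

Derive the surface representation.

[ɯlunufo]

/y/ harmonizes with /ɯ/ ([+back]) → [u]
/y/ harmonizes with /ɯ/ ([+back]) → [u]
/ø/ harmonizes with /ɯ/ ([+back]) → [o]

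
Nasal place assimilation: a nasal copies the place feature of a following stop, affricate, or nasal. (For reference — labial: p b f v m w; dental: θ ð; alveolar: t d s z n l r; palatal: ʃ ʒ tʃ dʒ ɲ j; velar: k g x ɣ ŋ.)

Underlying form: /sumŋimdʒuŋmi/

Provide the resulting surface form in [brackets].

/m/ before /ŋ/ (velar) → [ŋ]
/m/ before /dʒ/ (palatal) → [ɲ]
/ŋ/ before /m/ (labial) → [m]

[suŋŋiɲdʒummi]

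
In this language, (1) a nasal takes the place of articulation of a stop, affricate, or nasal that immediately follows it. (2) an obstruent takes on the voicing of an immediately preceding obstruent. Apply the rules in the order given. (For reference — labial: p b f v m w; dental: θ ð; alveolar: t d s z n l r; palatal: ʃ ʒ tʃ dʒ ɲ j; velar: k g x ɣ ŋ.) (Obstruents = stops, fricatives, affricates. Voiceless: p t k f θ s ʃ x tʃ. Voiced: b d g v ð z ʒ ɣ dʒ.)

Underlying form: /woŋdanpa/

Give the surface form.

Rule 1: /ŋ/ before /d/ (alveolar) → [n]
Rule 1: /n/ before /p/ (labial) → [m]
After rule 1: wondampa
Rule 2: no segment meets the rule's conditions; no change.

[wondampa]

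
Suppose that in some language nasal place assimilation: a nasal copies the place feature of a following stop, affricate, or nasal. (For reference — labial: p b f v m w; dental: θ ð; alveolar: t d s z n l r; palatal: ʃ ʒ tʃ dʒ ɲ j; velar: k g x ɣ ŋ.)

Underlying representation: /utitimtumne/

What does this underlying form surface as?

[utitintunne]

/m/ before /t/ (alveolar) → [n]
/m/ before /n/ (alveolar) → [n]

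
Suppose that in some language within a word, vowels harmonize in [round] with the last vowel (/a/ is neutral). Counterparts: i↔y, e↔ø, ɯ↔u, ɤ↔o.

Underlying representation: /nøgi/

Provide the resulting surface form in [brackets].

/ø/ harmonizes with /i/ ([-round]) → [e]

[negi]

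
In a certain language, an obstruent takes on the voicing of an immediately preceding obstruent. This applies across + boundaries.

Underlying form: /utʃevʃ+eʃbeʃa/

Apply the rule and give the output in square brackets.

[utʃevʒ+eʃpeʃa]

/ʃ/ after /v/ (voiced) → [ʒ]
/b/ after /ʃ/ (voiceless) → [p]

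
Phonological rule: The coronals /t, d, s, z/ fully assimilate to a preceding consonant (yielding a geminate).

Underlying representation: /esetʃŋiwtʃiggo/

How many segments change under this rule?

0

No segment meets the rule's conditions.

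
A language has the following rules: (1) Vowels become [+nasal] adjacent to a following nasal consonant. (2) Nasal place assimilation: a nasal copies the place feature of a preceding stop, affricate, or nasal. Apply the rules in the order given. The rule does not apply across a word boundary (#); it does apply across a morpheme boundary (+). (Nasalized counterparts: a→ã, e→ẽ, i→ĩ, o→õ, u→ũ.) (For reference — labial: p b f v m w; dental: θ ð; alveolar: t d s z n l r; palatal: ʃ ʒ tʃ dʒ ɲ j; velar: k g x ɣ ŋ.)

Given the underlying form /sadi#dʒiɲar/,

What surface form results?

Rule 1: /i/ before nasal /ɲ/ → [ĩ]
After rule 1: sadi#dʒĩɲar
Rule 2: no segment meets the rule's conditions; no change.

[sadi#dʒĩɲar]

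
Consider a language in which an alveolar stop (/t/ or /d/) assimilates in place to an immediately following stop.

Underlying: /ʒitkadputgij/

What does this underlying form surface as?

[ʒikkabpukgij]

/t/ before /k/ (velar) → [k]
/d/ before /p/ (labial) → [b]
/t/ before /g/ (velar) → [k]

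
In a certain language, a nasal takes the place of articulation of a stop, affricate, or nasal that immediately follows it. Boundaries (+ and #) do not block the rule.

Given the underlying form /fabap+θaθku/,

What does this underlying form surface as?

[fabap+θaθku]

no segment meets the rule's conditions; no change.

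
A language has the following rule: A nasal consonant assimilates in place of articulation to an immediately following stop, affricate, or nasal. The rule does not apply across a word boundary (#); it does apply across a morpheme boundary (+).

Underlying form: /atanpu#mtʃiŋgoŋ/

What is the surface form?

/n/ before /p/ (labial) → [m]
/m/ before /tʃ/ (palatal) → [ɲ]

[atampu#ɲtʃiŋgoŋ]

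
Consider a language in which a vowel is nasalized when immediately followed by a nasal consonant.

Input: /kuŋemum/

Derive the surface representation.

[kũŋẽmũm]

/u/ before nasal /ŋ/ → [ũ]
/e/ before nasal /m/ → [ẽ]
/u/ before nasal /m/ → [ũ]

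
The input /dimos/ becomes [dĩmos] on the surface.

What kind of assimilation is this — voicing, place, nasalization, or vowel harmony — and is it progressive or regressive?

/i/→[ĩ].
Each target copies a feature from the following segment, so the direction is regressive.

nasalization, regressive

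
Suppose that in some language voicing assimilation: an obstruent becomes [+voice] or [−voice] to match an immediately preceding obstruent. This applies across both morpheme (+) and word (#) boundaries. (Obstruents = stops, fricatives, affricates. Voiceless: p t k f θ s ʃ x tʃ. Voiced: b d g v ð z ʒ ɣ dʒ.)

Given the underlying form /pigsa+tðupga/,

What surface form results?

/s/ after /g/ (voiced) → [z]
/ð/ after /t/ (voiceless) → [θ]
/g/ after /p/ (voiceless) → [k]

[pigza+tθupka]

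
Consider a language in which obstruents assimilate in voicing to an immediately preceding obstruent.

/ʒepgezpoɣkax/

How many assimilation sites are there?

/g/ after /p/ (voiceless) → [k]
/p/ after /z/ (voiced) → [b]
/k/ after /ɣ/ (voiced) → [g]
3 segments change.

3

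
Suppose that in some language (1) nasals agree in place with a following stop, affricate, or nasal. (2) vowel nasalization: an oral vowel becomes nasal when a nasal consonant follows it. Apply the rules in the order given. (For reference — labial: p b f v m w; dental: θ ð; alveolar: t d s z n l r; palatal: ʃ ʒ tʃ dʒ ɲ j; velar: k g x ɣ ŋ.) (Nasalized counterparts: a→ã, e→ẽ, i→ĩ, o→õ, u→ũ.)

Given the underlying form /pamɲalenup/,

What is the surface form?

Rule 1: /m/ before /ɲ/ (palatal) → [ɲ]
After rule 1: paɲɲalenup
Rule 2: /a/ before nasal /ɲ/ → [ã]
Rule 2: /e/ before nasal /n/ → [ẽ]

[pãɲɲalẽnup]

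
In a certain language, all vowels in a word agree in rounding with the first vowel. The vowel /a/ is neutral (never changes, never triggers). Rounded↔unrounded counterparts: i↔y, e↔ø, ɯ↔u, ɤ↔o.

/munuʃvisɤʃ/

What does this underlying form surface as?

[munuʃvysoʃ]

/i/ harmonizes with /u/ ([+round]) → [y]
/ɤ/ harmonizes with /u/ ([+round]) → [o]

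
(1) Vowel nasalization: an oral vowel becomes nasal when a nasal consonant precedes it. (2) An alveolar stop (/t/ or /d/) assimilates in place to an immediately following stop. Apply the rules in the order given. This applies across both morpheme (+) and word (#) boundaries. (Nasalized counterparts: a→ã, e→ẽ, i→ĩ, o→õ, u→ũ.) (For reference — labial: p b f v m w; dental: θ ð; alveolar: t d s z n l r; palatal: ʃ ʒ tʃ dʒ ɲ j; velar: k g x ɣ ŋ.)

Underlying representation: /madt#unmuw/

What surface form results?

Rule 1: /a/ after nasal /m/ → [ã]
Rule 1: /u/ after nasal /m/ → [ũ]
After rule 1: mãdt#unmũw
Rule 2: no segment meets the rule's conditions; no change.

[mãdt#unmũw]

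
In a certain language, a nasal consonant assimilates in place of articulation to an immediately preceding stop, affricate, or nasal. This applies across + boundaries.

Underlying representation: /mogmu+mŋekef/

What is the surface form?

[mogŋu+mmekef]

/m/ after /g/ (velar) → [ŋ]
/ŋ/ after /m/ (labial) → [m]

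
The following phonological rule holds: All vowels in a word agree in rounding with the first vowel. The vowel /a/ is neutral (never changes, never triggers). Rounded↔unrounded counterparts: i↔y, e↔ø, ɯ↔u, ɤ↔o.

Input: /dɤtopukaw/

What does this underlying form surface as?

[dɤtɤpɯkaw]

/o/ harmonizes with /ɤ/ ([-round]) → [ɤ]
/u/ harmonizes with /ɤ/ ([-round]) → [ɯ]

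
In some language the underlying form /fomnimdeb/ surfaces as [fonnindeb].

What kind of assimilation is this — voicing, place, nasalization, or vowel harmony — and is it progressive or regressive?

/m/→[n] /m/→[n].
Each target copies a feature from the following segment, so the direction is regressive.

place assimilation, regressive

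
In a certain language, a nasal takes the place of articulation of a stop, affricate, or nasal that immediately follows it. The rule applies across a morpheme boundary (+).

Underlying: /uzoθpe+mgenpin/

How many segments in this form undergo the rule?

2

/m/ before /g/ (velar) → [ŋ]
/n/ before /p/ (labial) → [m]
2 segments change.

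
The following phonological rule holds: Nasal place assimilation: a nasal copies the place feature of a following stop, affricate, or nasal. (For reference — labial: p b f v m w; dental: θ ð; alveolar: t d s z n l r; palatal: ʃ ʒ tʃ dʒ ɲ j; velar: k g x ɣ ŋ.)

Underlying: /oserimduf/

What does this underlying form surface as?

[oserinduf]

/m/ before /d/ (alveolar) → [n]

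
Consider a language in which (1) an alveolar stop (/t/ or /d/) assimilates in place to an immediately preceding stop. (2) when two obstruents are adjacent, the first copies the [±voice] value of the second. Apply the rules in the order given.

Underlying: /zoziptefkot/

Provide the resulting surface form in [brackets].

[zozippefkot]

Rule 1: /t/ after /p/ (labial) → [p]
After rule 1: zozippefkot
Rule 2: no segment meets the rule's conditions; no change.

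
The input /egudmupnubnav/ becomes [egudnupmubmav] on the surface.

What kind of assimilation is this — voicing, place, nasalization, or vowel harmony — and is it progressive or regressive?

/m/→[n] /n/→[m] /n/→[m].
Each target copies a feature from the preceding segment, so the direction is progressive.

place assimilation, progressive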